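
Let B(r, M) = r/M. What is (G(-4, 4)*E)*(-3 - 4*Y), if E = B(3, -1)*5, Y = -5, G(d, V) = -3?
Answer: 765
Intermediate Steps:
E = -15 (E = (3/(-1))*5 = (3*(-1))*5 = -3*5 = -15)
(G(-4, 4)*E)*(-3 - 4*Y) = (-3*(-15))*(-3 - 4*(-5)) = 45*(-3 + 20) = 45*17 = 765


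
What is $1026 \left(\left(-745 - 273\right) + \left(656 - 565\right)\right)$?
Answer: $-951102$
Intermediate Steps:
$1026 \left(\left(-745 - 273\right) + \left(656 - 565\right)\right) = 1026 \left(\left(-745 - 273\right) + 91\right) = 1026 \left(-1018 + 91\right) = 1026 \left(-927\right) = -951102$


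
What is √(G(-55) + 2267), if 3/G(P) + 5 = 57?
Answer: √1532531/26 ≈ 47.614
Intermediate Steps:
G(P) = 3/52 (G(P) = 3/(-5 + 57) = 3/52)
√(G(-55) + 2267) = √(3/52 + 2267) = √(117887/52) = √1532531/26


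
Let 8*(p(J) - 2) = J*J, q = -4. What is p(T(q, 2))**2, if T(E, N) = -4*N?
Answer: 100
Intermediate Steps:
p(J) = 2 + J**2/8 (p(J) = 2 + (J*J)/8 = 2 + J**2/8)
p(T(q, 2))**2 = (2 + (-4*2)**2/8)**2 = (2 + (1/8)*(-8)**2)**2 = (2 + (1/8)*64)**2 = (2 + 8)**2 = 10**2 = 100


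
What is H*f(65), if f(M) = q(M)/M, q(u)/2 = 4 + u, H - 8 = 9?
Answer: 2346/65 ≈ 36.092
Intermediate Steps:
H = 17 (H = 8 + 9 = 17)
q(u) = 8 + 2*u (q(u) = 2*(4 + u) = 8 + 2*u)
f(M) = (8 + 2*M)/M
H*f(65) = 17*(2 + 8/65) = 17*(138/65) = 2346/65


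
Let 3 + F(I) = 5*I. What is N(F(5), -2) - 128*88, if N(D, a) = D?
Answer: -11242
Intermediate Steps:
F(I) = -3 + 5*I
N(F(5), -2) - 128*88 = (-3 + 5*5) - 128*88 = (-3 + 25) - 11264 = 22 - 11264 = -11242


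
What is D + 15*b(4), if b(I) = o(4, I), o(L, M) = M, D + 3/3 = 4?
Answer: 63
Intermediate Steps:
D = 3 (D = -1 + 4 = 3)
b(I) = I
D + 15*b(4) = 3 + 15*4 = 3 + 60 = 63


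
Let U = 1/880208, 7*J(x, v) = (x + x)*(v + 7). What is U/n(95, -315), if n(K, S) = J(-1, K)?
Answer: -1/25651776 ≈ -3.8984e-8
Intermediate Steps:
J(x, v) = 2*x*(7 + v)/7 (J(x, v) = ((x + x)*(v + 7))/7 = ((2*x)*(7 + v))/7 = (2*x*(7 + v))/7 = 2*x*(7 + v)/7)
n(K, S) = -2 - 2*K/7 (n(K, S) = (2/7)*(-1)*(7 + K) = -2 - 2*K/7)
U = 1/880208 ≈ 1.1361e-6
U/n(95, -315) = 1/(880208*(-2 - 2/7*95)) = 1/(880208*(-2 - 190/7)) = 1/(880208*(-204/7)) = (1/880208)*(-7/204) = -1/25651776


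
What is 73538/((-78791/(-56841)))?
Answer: 4179973458/78791 ≈ 53051.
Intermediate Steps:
73538/((-78791/(-56841))) = 73538/((-78791*(-1/56841))) = 73538/(78791/56841) = 73538*(56841/78791) = 4179973458/78791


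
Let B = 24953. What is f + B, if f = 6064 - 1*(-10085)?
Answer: 41102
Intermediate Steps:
f = 16149 (f = 6064 + 10085 = 16149)
f + B = 16149 + 24953 = 41102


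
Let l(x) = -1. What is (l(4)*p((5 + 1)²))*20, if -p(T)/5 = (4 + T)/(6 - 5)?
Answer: 4000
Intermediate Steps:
p(T) = -20 - 5*T (p(T) = -5*(4 + T)/(6 - 5) = -5*(4 + T)/1 = -5*(4 + T) = -20 - 5*T)
(l(4)*p((5 + 1)²))*20 = -(-20 - 5*(5 + 1)²)*20 = -(-20 - 5*6²)*20 = -(-20 - 5*36)*20 = -(-20 - 180)*20 = -1*(-200)*20 = 200*20 = 4000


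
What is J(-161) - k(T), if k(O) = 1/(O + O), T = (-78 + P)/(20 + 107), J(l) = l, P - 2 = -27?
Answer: -33039/206 ≈ -160.38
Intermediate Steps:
P = -25 (P = 2 - 27 = -25)
T = -103/127 (T = (-78 - 25)/(20 + 107) = -103/127 ≈ -0.81102)
k(O) = 1/(2*O)
J(-161) - k(T) = -161 - 1/(2*(-103/127)) = -161 - (-127)/(2*103) = -161 - 1*(-127/206) = -161 + 127/206 = -33039/206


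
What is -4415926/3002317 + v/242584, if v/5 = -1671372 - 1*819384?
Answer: -9615357100261/182078516782 ≈ -52.809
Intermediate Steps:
v = -12453780 (v = 5*(-1671372 - 1*819384) = 5*(-1671372 - 819384) = 5*(-2490756) = -12453780)
-4415926/3002317 + v/242584 = -4415926/3002317 - 12453780/242584 = -4415926*1/3002317 - 12453780*1/242584 = -4415926/3002317 - 3113445/60646 = -9615357100261/182078516782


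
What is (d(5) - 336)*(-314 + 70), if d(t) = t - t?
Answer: 81984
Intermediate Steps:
d(t) = 0
(d(5) - 336)*(-314 + 70) = (0 - 336)*(-314 + 70) = -336*(-244) = 81984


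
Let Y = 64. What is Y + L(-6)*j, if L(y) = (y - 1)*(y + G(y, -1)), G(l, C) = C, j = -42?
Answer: -1994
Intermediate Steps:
L(y) = (-1 + y)**2 (L(y) = (y - 1)*(y - 1) = (-1 + y)*(-1 + y) = (-1 + y)**2)
Y + L(-6)*j = 64 + (1 + (-6)**2 - 2*(-6))*(-42) = 64 + (1 + 36 + 12)*(-42) = 64 + 49*(-42) = 64 - 2058 = -1994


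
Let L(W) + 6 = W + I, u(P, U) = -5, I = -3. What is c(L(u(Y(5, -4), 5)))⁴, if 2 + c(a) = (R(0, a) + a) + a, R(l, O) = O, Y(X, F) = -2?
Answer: 3748096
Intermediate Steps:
L(W) = -9 + W (L(W) = -6 + (W - 3) = -6 + (-3 + W) = -9 + W)
c(a) = -2 + 3*a (c(a) = -2 + ((a + a) + a) = -2 + (2*a + a) = -2 + 3*a)
c(L(u(Y(5, -4), 5)))⁴ = (-2 + 3*(-9 - 5))⁴ = (-2 + 3*(-14))⁴ = (-2 - 42)⁴ = (-44)⁴ = 3748096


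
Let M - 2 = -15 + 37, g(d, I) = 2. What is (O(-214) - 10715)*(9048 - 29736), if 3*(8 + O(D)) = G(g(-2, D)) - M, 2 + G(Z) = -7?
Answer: 222064992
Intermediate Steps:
G(Z) = -9 (G(Z) = -2 - 7 = -9)
M = 24 (M = 2 + (-15 + 37) = 2 + 22 = 24)
O(D) = -19 (O(D) = -8 + (-9 - 1*24)/3 = -8 + (-9 - 24)/3 = -8 + (⅓)*(-33) = -8 - 11 = -19)
(O(-214) - 10715)*(9048 - 29736) = (-19 - 10715)*(9048 - 29736) = -10734*(-20688) = 222064992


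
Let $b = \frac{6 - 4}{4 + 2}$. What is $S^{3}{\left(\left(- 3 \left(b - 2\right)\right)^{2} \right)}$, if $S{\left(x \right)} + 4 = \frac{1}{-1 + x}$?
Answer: $- \frac{857375}{13824} \approx -62.021$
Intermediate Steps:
$b = \frac{1}{3}$ ($b = \frac{2}{6} = 2 \cdot \frac{1}{6} = \frac{1}{3} \approx 0.33333$)
$S{\left(x \right)} = -4 + \frac{1}{-1 + x}$
$S^{3}{\left(\left(- 3 \left(b - 2\right)\right)^{2} \right)} = \left(\frac{5 - 4 \left(- 3 \left(\frac{1}{3} - 2\right)\right)^{2}}{-1 + \left(- 3 \left(\frac{1}{3} - 2\right)\right)^{2}}\right)^{3} = \left(\frac{5 - 4 \left(\left(-3\right) \left(- \frac{5}{3}\right)\right)^{2}}{-1 + \left(\left(-3\right) \left(- \frac{5}{3}\right)\right)^{2}}\right)^{3} = \left(\frac{5 - 4 \cdot 5^{2}}{-1 + 5^{2}}\right)^{3} = \left(\frac{5 - 100}{-1 + 25}\right)^{3} = \left(\frac{5 - 100}{24}\right)^{3} = \left(\frac{1}{24} \left(-95\right)\right)^{3} = \left(- \frac{95}{24}\right)^{3} = - \frac{857375}{13824}$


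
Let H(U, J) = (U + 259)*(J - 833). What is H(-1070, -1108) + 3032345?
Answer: 4606496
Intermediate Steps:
H(U, J) = (-833 + J)*(259 + U) (H(U, J) = (259 + U)*(-833 + J) = (-833 + J)*(259 + U))
H(-1070, -1108) + 3032345 = (-215747 - 833*(-1070) + 259*(-1108) - 1108*(-1070)) + 3032345 = (-215747 + 891310 - 286972 + 1185560) + 3032345 = 1574151 + 3032345 = 4606496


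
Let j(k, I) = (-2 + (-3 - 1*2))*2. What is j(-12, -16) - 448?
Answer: -462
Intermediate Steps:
j(k, I) = -14 (j(k, I) = (-2 + (-3 - 2))*2 = (-2 - 5)*2 = -7*2 = -14)
j(-12, -16) - 448 = -14 - 448 = -462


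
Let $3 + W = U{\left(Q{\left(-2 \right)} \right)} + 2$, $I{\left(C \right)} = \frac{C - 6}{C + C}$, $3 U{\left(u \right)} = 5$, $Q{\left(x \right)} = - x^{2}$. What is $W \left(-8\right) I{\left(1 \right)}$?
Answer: $\frac{40}{3} \approx 13.333$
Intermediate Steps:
$U{\left(u \right)} = \frac{5}{3}$ ($U{\left(u \right)} = \frac{1}{3} \cdot 5 = \frac{5}{3}$)
$I{\left(C \right)} = \frac{-6 + C}{2 C}$
$W = \frac{2}{3}$ ($W = -3 + \left(\frac{5}{3} + 2\right) = -3 + \frac{11}{3} = \frac{2}{3} \approx 0.66667$)
$W \left(-8\right) I{\left(1 \right)} = \frac{2}{3} \left(-8\right) \frac{-6 + 1}{2 \cdot 1} = - \frac{16 \cdot \frac{1}{2} \cdot 1 \left(-5\right)}{3} = \left(- \frac{16}{3}\right) \left(- \frac{5}{2}\right) = \frac{40}{3}$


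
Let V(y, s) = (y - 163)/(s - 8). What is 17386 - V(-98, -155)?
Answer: 2833657/163 ≈ 17384.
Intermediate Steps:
V(y, s) = (-163 + y)/(-8 + s)
17386 - V(-98, -155) = 17386 - (-163 - 98)/(-8 - 155) = 17386 - (-261)/(-163) = 17386 - (-1)*(-261)/163 = 17386 - 1*261/163 = 17386 - 261/163 = 2833657/163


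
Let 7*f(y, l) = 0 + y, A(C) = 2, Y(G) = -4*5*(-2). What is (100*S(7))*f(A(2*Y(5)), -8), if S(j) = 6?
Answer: 1200/7 ≈ 171.43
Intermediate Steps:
Y(G) = 40 (Y(G) = -20*(-2) = 40)
f(y, l) = y/7 (f(y, l) = (0 + y)/7 = y/7)
(100*S(7))*f(A(2*Y(5)), -8) = (100*6)*((1/7)*2) = 600*(2/7) = 1200/7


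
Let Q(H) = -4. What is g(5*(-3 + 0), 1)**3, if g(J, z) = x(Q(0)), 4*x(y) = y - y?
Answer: 0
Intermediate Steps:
x(y) = 0 (x(y) = (y - y)/4 = (1/4)*0 = 0)
g(J, z) = 0
g(5*(-3 + 0), 1)**3 = 0**3 = 0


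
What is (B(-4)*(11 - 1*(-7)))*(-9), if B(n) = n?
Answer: 648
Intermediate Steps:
(B(-4)*(11 - 1*(-7)))*(-9) = -4*(11 - 1*(-7))*(-9) = -4*(11 + 7)*(-9) = -4*18*(-9) = -72*(-9) = 648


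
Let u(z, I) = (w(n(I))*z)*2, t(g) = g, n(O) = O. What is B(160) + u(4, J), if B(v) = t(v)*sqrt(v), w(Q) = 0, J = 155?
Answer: 640*sqrt(10) ≈ 2023.9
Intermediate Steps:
B(v) = v**(3/2) (B(v) = v*sqrt(v) = v**(3/2))
u(z, I) = 0 (u(z, I) = (0*z)*2 = 0*2 = 0)
B(160) + u(4, J) = 160**(3/2) + 0 = 640*sqrt(10) + 0 = 640*sqrt(10)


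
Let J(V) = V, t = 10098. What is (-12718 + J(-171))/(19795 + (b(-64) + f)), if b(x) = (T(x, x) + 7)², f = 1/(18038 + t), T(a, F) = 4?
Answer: -362644904/560356577 ≈ -0.64717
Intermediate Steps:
f = 1/28136 (f = 1/(18038 + 10098) = 1/28136 ≈ 3.5542e-5)
b(x) = 121 (b(x) = (4 + 7)² = 11² = 121)
(-12718 + J(-171))/(19795 + (b(-64) + f)) = (-12718 - 171)/(19795 + (121 + 1/28136)) = -12889/(19795 + 3404457/28136) = -12889/560356577/28136 = -12889*28136/560356577 = -362644904/560356577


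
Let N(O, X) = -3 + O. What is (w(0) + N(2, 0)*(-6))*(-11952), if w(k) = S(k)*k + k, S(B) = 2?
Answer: -71712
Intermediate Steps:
w(k) = 3*k (w(k) = 2*k + k = 3*k)
(w(0) + N(2, 0)*(-6))*(-11952) = (3*0 + (-3 + 2)*(-6))*(-11952) = (0 - 1*(-6))*(-11952) = (0 + 6)*(-11952) = 6*(-11952) = -71712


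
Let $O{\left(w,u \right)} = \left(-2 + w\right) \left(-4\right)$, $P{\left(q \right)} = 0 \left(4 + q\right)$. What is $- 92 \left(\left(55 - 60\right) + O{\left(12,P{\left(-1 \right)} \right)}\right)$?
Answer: $4140$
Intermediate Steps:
$P{\left(q \right)} = 0$
$O{\left(w,u \right)} = 8 - 4 w$
$- 92 \left(\left(55 - 60\right) + O{\left(12,P{\left(-1 \right)} \right)}\right) = - 92 \left(\left(55 - 60\right) + \left(8 - 48\right)\right) = - 92 \left(-5 + \left(8 - 48\right)\right) = - 92 \left(-5 - 40\right) = \left(-92\right) \left(-45\right) = 4140$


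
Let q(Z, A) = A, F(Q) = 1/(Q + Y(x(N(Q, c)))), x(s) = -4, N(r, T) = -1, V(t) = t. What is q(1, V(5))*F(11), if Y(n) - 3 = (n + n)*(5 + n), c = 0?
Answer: ⅚ ≈ 0.83333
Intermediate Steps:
Y(n) = 3 + 2*n*(5 + n) (Y(n) = 3 + (n + n)*(5 + n) = 3 + (2*n)*(5 + n) = 3 + 2*n*(5 + n))
F(Q) = 1/(-5 + Q) (F(Q) = 1/(Q + (3 + 2*(-4)² + 10*(-4))) = 1/(Q + (3 + 2*16 - 40)) = 1/(Q + (3 + 32 - 40)) = 1/(Q - 5) = 1/(-5 + Q))
q(1, V(5))*F(11) = 5/(-5 + 11) = 5/6 = 5*(⅙) = ⅚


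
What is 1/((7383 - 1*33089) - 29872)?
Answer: -1/55578 ≈ -1.7993e-5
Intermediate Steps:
1/((7383 - 1*33089) - 29872) = 1/((7383 - 33089) - 29872) = 1/(-25706 - 29872) = 1/(-55578) = -1/55578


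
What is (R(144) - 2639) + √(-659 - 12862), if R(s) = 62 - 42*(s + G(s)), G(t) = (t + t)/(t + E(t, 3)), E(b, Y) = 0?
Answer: -8709 + I*√13521 ≈ -8709.0 + 116.28*I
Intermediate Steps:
G(t) = 2 (G(t) = (t + t)/(t + 0) = (2*t)/t = 2)
R(s) = -22 - 42*s (R(s) = 62 - 42*(s + 2) = 62 - 42*(2 + s) = 62 + (-84 - 42*s) = -22 - 42*s)
(R(144) - 2639) + √(-659 - 12862) = ((-22 - 42*144) - 2639) + √(-659 - 12862) = ((-22 - 6048) - 2639) + √(-13521) = (-6070 - 2639) + I*√13521 = -8709 + I*√13521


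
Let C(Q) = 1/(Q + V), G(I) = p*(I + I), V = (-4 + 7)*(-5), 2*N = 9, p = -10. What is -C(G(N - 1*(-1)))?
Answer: 1/125 ≈ 0.0080000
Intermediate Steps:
N = 9/2 (N = (1/2)*9 = 9/2 ≈ 4.5000)
V = -15 (V = 3*(-5) = -15)
G(I) = -20*I (G(I) = -10*(I + I) = -20*I)
C(Q) = 1/(-15 + Q) (C(Q) = 1/(Q - 15) = 1/(-15 + Q))
-C(G(N - 1*(-1))) = -1/(-15 - 20*(9/2 - 1*(-1))) = -1/(-15 - 20*(9/2 + 1)) = -1/(-15 - 20*11/2) = -1/(-15 - 110) = -1/(-125) = -1*(-1/125) = 1/125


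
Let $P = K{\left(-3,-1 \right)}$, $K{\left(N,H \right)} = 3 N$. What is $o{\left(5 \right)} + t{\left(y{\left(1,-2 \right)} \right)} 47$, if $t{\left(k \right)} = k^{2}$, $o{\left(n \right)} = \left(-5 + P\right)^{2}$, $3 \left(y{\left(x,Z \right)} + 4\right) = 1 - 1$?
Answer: $948$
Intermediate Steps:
$y{\left(x,Z \right)} = -4$ ($y{\left(x,Z \right)} = -4 + \frac{1 - 1}{3} = -4 + \frac{1}{3} \cdot 0 = -4 + 0 = -4$)
$P = -9$ ($P = 3 \left(-3\right) = -9$)
$o{\left(n \right)} = 196$ ($o{\left(n \right)} = \left(-5 - 9\right)^{2} = \left(-14\right)^{2} = 196$)
$o{\left(5 \right)} + t{\left(y{\left(1,-2 \right)} \right)} 47 = 196 + \left(-4\right)^{2} \cdot 47 = 196 + 16 \cdot 47 = 196 + 752 = 948$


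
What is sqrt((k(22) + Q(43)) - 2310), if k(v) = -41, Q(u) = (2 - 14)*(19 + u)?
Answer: I*sqrt(3095) ≈ 55.633*I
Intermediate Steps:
Q(u) = -228 - 12*u (Q(u) = -12*(19 + u) = -228 - 12*u)
sqrt((k(22) + Q(43)) - 2310) = sqrt((-41 + (-228 - 12*43)) - 2310) = sqrt((-41 + (-228 - 516)) - 2310) = sqrt((-41 - 744) - 2310) = sqrt(-785 - 2310) = sqrt(-3095) = I*sqrt(3095)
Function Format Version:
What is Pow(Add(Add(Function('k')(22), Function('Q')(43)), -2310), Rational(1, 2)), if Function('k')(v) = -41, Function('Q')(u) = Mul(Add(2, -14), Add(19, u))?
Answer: Mul(I, Pow(3095, Rational(1, 2))) ≈ Mul(55.633, I)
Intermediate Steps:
Function('Q')(u) = Add(-228, Mul(-12, u)) (Function('Q')(u) = Mul(-12, Add(19, u)) = Add(-228, Mul(-12, u)))
Pow(Add(Add(Function('k')(22), Function('Q')(43)), -2310), Rational(1, 2)) = Pow(Add(Add(-41, Add(-228, Mul(-12, 43))), -2310), Rational(1, 2)) = Pow(Add(Add(-41, Add(-228, -516)), -2310), Rational(1, 2)) = Pow(Add(Add(-41, -744), -2310), Rational(1, 2)) = Pow(Add(-785, -2310), Rational(1, 2)) = Pow(-3095, Rational(1, 2)) = Mul(I, Pow(3095, Rational(1, 2)))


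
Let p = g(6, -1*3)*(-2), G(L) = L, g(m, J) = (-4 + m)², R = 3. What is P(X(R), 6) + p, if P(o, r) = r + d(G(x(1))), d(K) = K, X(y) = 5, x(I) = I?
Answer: -1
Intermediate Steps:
P(o, r) = 1 + r (P(o, r) = r + 1 = 1 + r)
p = -8 (p = (-4 + 6)²*(-2) = 2²*(-2) = 4*(-2) = -8)
P(X(R), 6) + p = (1 + 6) - 8 = 7 - 8 = -1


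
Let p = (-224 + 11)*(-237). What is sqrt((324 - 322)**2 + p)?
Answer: sqrt(50485) ≈ 224.69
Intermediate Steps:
p = 50481 (p = -213*(-237) = 50481)
sqrt((324 - 322)**2 + p) = sqrt((324 - 322)**2 + 50481) = sqrt(2**2 + 50481) = sqrt(4 + 50481) = sqrt(50485)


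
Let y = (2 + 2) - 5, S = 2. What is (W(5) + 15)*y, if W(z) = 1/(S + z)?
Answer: -106/7 ≈ -15.143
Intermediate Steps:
y = -1 (y = 4 - 5 = -1)
W(z) = 1/(2 + z)
(W(5) + 15)*y = (1/(2 + 5) + 15)*(-1) = (1/7 + 15)*(-1) = (⅐ + 15)*(-1) = (106/7)*(-1) = -106/7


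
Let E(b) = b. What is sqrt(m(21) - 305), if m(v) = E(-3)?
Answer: 2*I*sqrt(77) ≈ 17.55*I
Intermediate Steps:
m(v) = -3
sqrt(m(21) - 305) = sqrt(-3 - 305) = sqrt(-308) = 2*I*sqrt(77)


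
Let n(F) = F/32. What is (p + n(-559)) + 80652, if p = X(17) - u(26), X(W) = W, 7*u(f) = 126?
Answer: 2580273/32 ≈ 80634.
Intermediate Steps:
u(f) = 18 (u(f) = (⅐)*126 = 18)
n(F) = F/32 (n(F) = F*(1/32) = F/32)
p = -1 (p = 17 - 1*18 = 17 - 18 = -1)
(p + n(-559)) + 80652 = (-1 + (1/32)*(-559)) + 80652 = (-1 - 559/32) + 80652 = -591/32 + 80652 = 2580273/32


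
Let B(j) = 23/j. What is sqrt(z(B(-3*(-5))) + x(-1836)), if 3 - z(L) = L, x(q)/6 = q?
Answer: I*sqrt(2478270)/15 ≈ 104.95*I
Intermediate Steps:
x(q) = 6*q
z(L) = 3 - L
sqrt(z(B(-3*(-5))) + x(-1836)) = sqrt((3 - 23/((-3*(-5)))) + 6*(-1836)) = sqrt((3 - 23/15) - 11016) = sqrt(22/15 - 11016) = sqrt(-165218/15) = I*sqrt(2478270)/15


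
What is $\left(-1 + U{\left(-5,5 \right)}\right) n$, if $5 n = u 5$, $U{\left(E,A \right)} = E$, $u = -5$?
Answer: $30$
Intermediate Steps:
$n = -5$ ($n = \frac{\left(-5\right) 5}{5} = \frac{1}{5} \left(-25\right) = -5$)
$\left(-1 + U{\left(-5,5 \right)}\right) n = \left(-1 - 5\right) \left(-5\right) = \left(-6\right) \left(-5\right) = 30$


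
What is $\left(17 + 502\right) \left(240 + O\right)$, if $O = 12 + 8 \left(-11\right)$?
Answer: $85116$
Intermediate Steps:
$O = -76$ ($O = 12 - 88 = -76$)
$\left(17 + 502\right) \left(240 + O\right) = \left(17 + 502\right) \left(240 - 76\right) = 519 \cdot 164 = 85116$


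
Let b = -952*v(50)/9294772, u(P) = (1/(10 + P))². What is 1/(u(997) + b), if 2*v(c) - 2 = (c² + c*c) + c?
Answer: -2356338562957/609631766519 ≈ -3.8652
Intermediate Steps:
v(c) = 1 + c² + c/2 (v(c) = 1 + ((c² + c*c) + c)/2 = 1 + ((c² + c²) + c)/2 = 1 + (2*c² + c)/2 = 1 + (c + 2*c²)/2 = 1 + (c² + c/2) = 1 + c² + c/2)
u(P) = (10 + P)⁻²
b = -601188/2323693 (b = -952*(1 + 50² + (½)*50)/9294772 = -952*(1 + 2500 + 25)*(1/9294772) = -952*2526*(1/9294772) = -2404752*1/9294772 = -601188/2323693 ≈ -0.25872)
1/(u(997) + b) = 1/((10 + 997)⁻² - 601188/2323693) = 1/(1007⁻² - 601188/2323693) = 1/(1/1014049 - 601188/2323693) = 1/(-609631766519/2356338562957) = -2356338562957/609631766519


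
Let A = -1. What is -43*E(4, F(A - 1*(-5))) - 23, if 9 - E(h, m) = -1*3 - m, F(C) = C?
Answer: -711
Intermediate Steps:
E(h, m) = 12 + m (E(h, m) = 9 - (-1*3 - m) = 9 - (-3 - m) = 9 + (3 + m) = 12 + m)
-43*E(4, F(A - 1*(-5))) - 23 = -43*(12 + (-1 - 1*(-5))) - 23 = -43*(12 + (-1 + 5)) - 23 = -43*(12 + 4) - 23 = -43*16 - 23 = -688 - 23 = -711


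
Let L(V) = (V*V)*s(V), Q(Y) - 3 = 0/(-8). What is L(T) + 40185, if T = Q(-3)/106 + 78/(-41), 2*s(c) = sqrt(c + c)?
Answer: 40185 + 199023075*I*sqrt(1966565)/82086013736 ≈ 40185.0 + 3.4001*I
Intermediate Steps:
Q(Y) = 3 (Q(Y) = 3 + 0/(-8) = 3 + 0*(-1/8) = 3 + 0 = 3)
s(c) = sqrt(2)*sqrt(c)/2 (s(c) = sqrt(c + c)/2 = sqrt(2*c)/2 = (sqrt(2)*sqrt(c))/2 = sqrt(2)*sqrt(c)/2)
T = -8145/4346 (T = 3/106 + 78/(-41) = 3*(1/106) + 78*(-1/41) = 3/106 - 78/41 = -8145/4346 ≈ -1.8741)
L(V) = sqrt(2)*V**(5/2)/2 (L(V) = (V*V)*(sqrt(2)*sqrt(V)/2) = V**2*(sqrt(2)*sqrt(V)/2) = sqrt(2)*V**(5/2)/2)
L(T) + 40185 = sqrt(2)*(-8145/4346)**(5/2)/2 + 40185 = sqrt(2)*(199023075*I*sqrt(3933130)/82086013736)/2 + 40185 = 199023075*I*sqrt(1966565)/82086013736 + 40185 = 40185 + 199023075*I*sqrt(1966565)/82086013736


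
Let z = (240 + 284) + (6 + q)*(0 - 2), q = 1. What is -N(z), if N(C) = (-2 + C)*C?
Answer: -259080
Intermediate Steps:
z = 510 (z = (240 + 284) + (6 + 1)*(0 - 2) = 524 + 7*(-2) = 524 - 14 = 510)
N(C) = C*(-2 + C)
-N(z) = -510*(-2 + 510) = -510*508 = -1*259080 = -259080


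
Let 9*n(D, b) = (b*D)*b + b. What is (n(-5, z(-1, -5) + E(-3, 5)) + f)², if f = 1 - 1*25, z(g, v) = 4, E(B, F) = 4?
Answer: 30976/9 ≈ 3441.8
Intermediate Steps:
n(D, b) = b/9 + D*b²/9 (n(D, b) = ((b*D)*b + b)/9 = ((D*b)*b + b)/9 = (D*b² + b)/9 = (b + D*b²)/9 = b/9 + D*b²/9)
f = -24 (f = 1 - 25 = -24)
(n(-5, z(-1, -5) + E(-3, 5)) + f)² = ((4 + 4)*(1 - 5*(4 + 4))/9 - 24)² = ((⅑)*8*(1 - 5*8) - 24)² = ((⅑)*8*(1 - 40) - 24)² = ((⅑)*8*(-39) - 24)² = (-104/3 - 24)² = (-176/3)² = 30976/9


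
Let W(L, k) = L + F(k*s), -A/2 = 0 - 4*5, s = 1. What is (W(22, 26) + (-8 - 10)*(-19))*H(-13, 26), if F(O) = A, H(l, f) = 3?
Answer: 1212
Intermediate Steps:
A = 40 (A = -2*(0 - 4*5) = -2*(0 - 20) = -2*(-20) = 40)
F(O) = 40
W(L, k) = 40 + L (W(L, k) = L + 40 = 40 + L)
(W(22, 26) + (-8 - 10)*(-19))*H(-13, 26) = ((40 + 22) + (-8 - 10)*(-19))*3 = (62 - 18*(-19))*3 = (62 + 342)*3 = 404*3 = 1212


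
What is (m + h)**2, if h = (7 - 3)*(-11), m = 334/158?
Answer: 10949481/6241 ≈ 1754.4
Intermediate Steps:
m = 167/79 (m = 334*(1/158) = 167/79 ≈ 2.1139)
h = -44 (h = 4*(-11) = -44)
(m + h)**2 = (167/79 - 44)**2 = (-3309/79)**2 = 10949481/6241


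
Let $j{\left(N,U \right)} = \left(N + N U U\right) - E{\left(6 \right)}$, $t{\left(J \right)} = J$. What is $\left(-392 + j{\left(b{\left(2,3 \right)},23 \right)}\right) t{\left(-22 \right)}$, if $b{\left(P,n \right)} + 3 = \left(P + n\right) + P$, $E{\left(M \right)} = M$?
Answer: $-37884$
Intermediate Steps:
$b{\left(P,n \right)} = -3 + n + 2 P$ ($b{\left(P,n \right)} = -3 + \left(\left(P + n\right) + P\right) = -3 + \left(n + 2 P\right) = -3 + n + 2 P$)
$j{\left(N,U \right)} = -6 + N + N U^{2}$ ($j{\left(N,U \right)} = \left(N + N U U\right) - 6 = \left(N + N U^{2}\right) - 6 = -6 + N + N U^{2}$)
$\left(-392 + j{\left(b{\left(2,3 \right)},23 \right)}\right) t{\left(-22 \right)} = \left(-392 + \left(-6 + \left(-3 + 3 + 2 \cdot 2\right) + \left(-3 + 3 + 2 \cdot 2\right) 23^{2}\right)\right) \left(-22\right) = \left(-392 + \left(-6 + \left(-3 + 3 + 4\right) + \left(-3 + 3 + 4\right) 529\right)\right) \left(-22\right) = \left(-392 + \left(-6 + 4 + 4 \cdot 529\right)\right) \left(-22\right) = \left(-392 + \left(-6 + 4 + 2116\right)\right) \left(-22\right) = \left(-392 + 2114\right) \left(-22\right) = 1722 \left(-22\right) = -37884$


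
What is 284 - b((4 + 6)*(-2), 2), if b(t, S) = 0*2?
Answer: 284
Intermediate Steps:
b(t, S) = 0
284 - b((4 + 6)*(-2), 2) = 284 - 1*0 = 284 + 0 = 284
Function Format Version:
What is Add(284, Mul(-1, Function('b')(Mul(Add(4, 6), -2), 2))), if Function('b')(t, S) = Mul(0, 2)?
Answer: 284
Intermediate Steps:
Function('b')(t, S) = 0
Add(284, Mul(-1, Function('b')(Mul(Add(4, 6), -2), 2))) = Add(284, Mul(-1, 0)) = Add(284, 0) = 284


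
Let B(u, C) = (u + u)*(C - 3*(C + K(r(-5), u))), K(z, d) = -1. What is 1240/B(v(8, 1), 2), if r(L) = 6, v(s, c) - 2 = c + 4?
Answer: -620/7 ≈ -88.571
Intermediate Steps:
v(s, c) = 6 + c (v(s, c) = 2 + (c + 4) = 2 + (4 + c) = 6 + c)
B(u, C) = 2*u*(3 - 2*C) (B(u, C) = (u + u)*(C - 3*(C - 1)) = (2*u)*(C - 3*(-1 + C)) = (2*u)*(C + (3 - 3*C)) = (2*u)*(3 - 2*C) = 2*u*(3 - 2*C))
1240/B(v(8, 1), 2) = 1240/((2*(6 + 1)*(3 - 2*2))) = 1240/((2*7*(3 - 4))) = 1240/((2*7*(-1))) = 1240/(-14) = 1240*(-1/14) = -620/7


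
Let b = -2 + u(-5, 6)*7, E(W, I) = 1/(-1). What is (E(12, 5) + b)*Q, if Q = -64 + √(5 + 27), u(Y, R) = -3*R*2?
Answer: 16320 - 1020*√2 ≈ 14878.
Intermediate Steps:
E(W, I) = -1
u(Y, R) = -6*R
b = -254 (b = -2 - 6*6*7 = -2 - 36*7 = -2 - 252 = -254)
Q = -64 + 4*√2 (Q = -64 + √32 = -64 + 4*√2 ≈ -58.343)
(E(12, 5) + b)*Q = (-1 - 254)*(-64 + 4*√2) = -255*(-64 + 4*√2) = 16320 - 1020*√2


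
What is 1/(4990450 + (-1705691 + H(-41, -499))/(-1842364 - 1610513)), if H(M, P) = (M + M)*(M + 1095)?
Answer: 1150959/5743803938923 ≈ 2.0038e-7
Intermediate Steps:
H(M, P) = 2*M*(1095 + M) (H(M, P) = (2*M)*(1095 + M) = 2*M*(1095 + M))
1/(4990450 + (-1705691 + H(-41, -499))/(-1842364 - 1610513)) = 1/(4990450 + (-1705691 + 2*(-41)*(1095 - 41))/(-1842364 - 1610513)) = 1/(4990450 + (-1705691 + 2*(-41)*1054)/(-3452877)) = 1/(4990450 + (-1705691 - 86428)*(-1/3452877)) = 1/(4990450 - 1792119*(-1/3452877)) = 1/(4990450 + 597373/1150959) = 1/(5743803938923/1150959) = 1150959/5743803938923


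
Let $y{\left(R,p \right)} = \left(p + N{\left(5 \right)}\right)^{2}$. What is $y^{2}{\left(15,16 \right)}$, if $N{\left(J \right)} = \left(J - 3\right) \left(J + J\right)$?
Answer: $1679616$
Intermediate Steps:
$N{\left(J \right)} = 2 J \left(-3 + J\right)$ ($N{\left(J \right)} = \left(-3 + J\right) 2 J = 2 J \left(-3 + J\right)$)
$y{\left(R,p \right)} = \left(20 + p\right)^{2}$ ($y{\left(R,p \right)} = \left(p + 2 \cdot 5 \left(-3 + 5\right)\right)^{2} = \left(p + 2 \cdot 5 \cdot 2\right)^{2} = \left(p + 20\right)^{2} = \left(20 + p\right)^{2}$)
$y^{2}{\left(15,16 \right)} = \left(\left(20 + 16\right)^{2}\right)^{2} = \left(36^{2}\right)^{2} = 1296^{2} = 1679616$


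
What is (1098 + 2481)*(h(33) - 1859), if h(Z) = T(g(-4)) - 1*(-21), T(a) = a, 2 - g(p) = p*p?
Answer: -6628308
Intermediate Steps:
g(p) = 2 - p² (g(p) = 2 - p*p = 2 - p²)
h(Z) = 7 (h(Z) = (2 - 1*(-4)²) - 1*(-21) = (2 - 1*16) + 21 = (2 - 16) + 21 = -14 + 21 = 7)
(1098 + 2481)*(h(33) - 1859) = (1098 + 2481)*(7 - 1859) = 3579*(-1852) = -6628308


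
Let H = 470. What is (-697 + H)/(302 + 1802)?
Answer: -227/2104 ≈ -0.10789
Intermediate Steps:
(-697 + H)/(302 + 1802) = (-697 + 470)/(302 + 1802) = -227/2104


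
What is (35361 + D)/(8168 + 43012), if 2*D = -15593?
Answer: 55129/102360 ≈ 0.53858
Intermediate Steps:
D = -15593/2 (D = (1/2)*(-15593) = -15593/2 ≈ -7796.5)
(35361 + D)/(8168 + 43012) = (35361 - 15593/2)/(8168 + 43012) = (55129/2)/51180 = (55129/2)*(1/51180) = 55129/102360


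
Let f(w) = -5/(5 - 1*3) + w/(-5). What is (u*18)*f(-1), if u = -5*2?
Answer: 414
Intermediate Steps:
f(w) = -5/2 - w/5 (f(w) = -5/(5 - 3) + w*(-⅕) = -5/2 - w/5)
u = -10
(u*18)*f(-1) = (-10*18)*(-5/2 - ⅕*(-1)) = -180*(-5/2 + ⅕) = -180*(-23/10) = 414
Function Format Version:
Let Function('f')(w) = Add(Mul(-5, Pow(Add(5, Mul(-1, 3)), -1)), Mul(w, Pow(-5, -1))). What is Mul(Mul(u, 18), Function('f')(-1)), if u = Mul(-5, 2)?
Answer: 414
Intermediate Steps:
Function('f')(w) = Add(Rational(-5, 2), Mul(Rational(-1, 5), w)) (Function('f')(w) = Add(Mul(-5, Pow(Add(5, -3), -1)), Mul(w, Rational(-1, 5))) = Add(Mul(-5, Pow(2, -1)), Mul(Rational(-1, 5), w)) = Add(Mul(-5, Rational(1, 2)), Mul(Rational(-1, 5), w)) = Add(Rational(-5, 2), Mul(Rational(-1, 5), w)))
u = -10
Mul(Mul(u, 18), Function('f')(-1)) = Mul(Mul(-10, 18), Add(Rational(-5, 2), Mul(Rational(-1, 5), -1))) = Mul(-180, Add(Rational(-5, 2), Rational(1, 5))) = Mul(-180, Rational(-23, 10)) = 414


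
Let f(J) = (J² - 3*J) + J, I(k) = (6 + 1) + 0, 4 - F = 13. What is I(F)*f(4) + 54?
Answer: 110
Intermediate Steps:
F = -9 (F = 4 - 1*13 = 4 - 13 = -9)
I(k) = 7 (I(k) = 7 + 0 = 7)
f(J) = J² - 2*J
I(F)*f(4) + 54 = 7*(4*(-2 + 4)) + 54 = 7*(4*2) + 54 = 7*8 + 54 = 56 + 54 = 110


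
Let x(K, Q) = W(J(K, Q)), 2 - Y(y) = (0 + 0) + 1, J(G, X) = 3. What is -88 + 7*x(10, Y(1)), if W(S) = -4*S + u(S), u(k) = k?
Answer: -151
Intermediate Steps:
Y(y) = 1 (Y(y) = 2 - ((0 + 0) + 1) = 2 - (0 + 1) = 2 - 1*1 = 2 - 1 = 1)
W(S) = -3*S (W(S) = -4*S + S = -3*S)
x(K, Q) = -9 (x(K, Q) = -3*3 = -9)
-88 + 7*x(10, Y(1)) = -88 + 7*(-9) = -88 - 63 = -151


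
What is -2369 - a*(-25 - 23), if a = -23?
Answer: -3473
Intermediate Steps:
-2369 - a*(-25 - 23) = -2369 - (-23)*(-25 - 23) = -2369 - (-23)*(-48) = -2369 - 1*1104 = -2369 - 1104 = -3473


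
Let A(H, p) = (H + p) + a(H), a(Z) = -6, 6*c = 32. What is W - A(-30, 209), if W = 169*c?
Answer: 2185/3 ≈ 728.33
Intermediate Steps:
c = 16/3 (c = (1/6)*32 = 16/3 ≈ 5.3333)
A(H, p) = -6 + H + p (A(H, p) = (H + p) - 6 = -6 + H + p)
W = 2704/3 (W = 169*(16/3) = 2704/3 ≈ 901.33)
W - A(-30, 209) = 2704/3 - (-6 - 30 + 209) = 2704/3 - 1*173 = 2704/3 - 173 = 2185/3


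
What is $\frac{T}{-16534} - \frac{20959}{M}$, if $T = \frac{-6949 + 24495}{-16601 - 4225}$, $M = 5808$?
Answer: $- \frac{601404919699}{166659148656} \approx -3.6086$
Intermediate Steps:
$T = - \frac{8773}{10413}$ ($T = \frac{17546}{-20826} = 17546 \left(- \frac{1}{20826}\right) = - \frac{8773}{10413} \approx -0.8425$)
$\frac{T}{-16534} - \frac{20959}{M} = - \frac{8773}{10413 \left(-16534\right)} - \frac{20959}{5808} = \left(- \frac{8773}{10413}\right) \left(- \frac{1}{16534}\right) - \frac{20959}{5808} = \frac{8773}{172168542} - \frac{20959}{5808} = - \frac{601404919699}{166659148656}$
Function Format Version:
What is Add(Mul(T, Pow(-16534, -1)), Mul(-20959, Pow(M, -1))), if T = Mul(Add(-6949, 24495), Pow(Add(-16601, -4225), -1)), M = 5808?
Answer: Rational(-601404919699, 166659148656) ≈ -3.6086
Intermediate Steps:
T = Rational(-8773, 10413) (T = Mul(17546, Pow(-20826, -1)) = Mul(17546, Rational(-1, 20826)) = Rational(-8773, 10413) ≈ -0.84250)
Add(Mul(T, Pow(-16534, -1)), Mul(-20959, Pow(M, -1))) = Add(Mul(Rational(-8773, 10413), Pow(-16534, -1)), Mul(-20959, Pow(5808, -1))) = Add(Mul(Rational(-8773, 10413), Rational(-1, 16534)), Mul(-20959, Rational(1, 5808))) = Add(Rational(8773, 172168542), Rational(-20959, 5808)) = Rational(-601404919699, 166659148656)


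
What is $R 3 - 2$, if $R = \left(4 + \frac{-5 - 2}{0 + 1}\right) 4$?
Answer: $-38$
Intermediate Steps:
$R = -12$ ($R = \left(4 - \frac{7}{1}\right) 4 = \left(4 - 7\right) 4 = \left(-3\right) 4 = -12$)
$R 3 - 2 = \left(-12\right) 3 - 2 = -36 - 2 = -38$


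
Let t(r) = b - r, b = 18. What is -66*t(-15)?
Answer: -2178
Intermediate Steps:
t(r) = 18 - r
-66*t(-15) = -66*(18 - 1*(-15)) = -66*(18 + 15) = -66*33 = -2178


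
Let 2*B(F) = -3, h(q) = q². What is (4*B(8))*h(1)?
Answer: -6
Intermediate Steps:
B(F) = -3/2 (B(F) = (½)*(-3) = -3/2)
(4*B(8))*h(1) = (4*(-3/2))*1² = -6*1 = -6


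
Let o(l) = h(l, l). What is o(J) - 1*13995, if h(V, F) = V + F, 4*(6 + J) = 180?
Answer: -13917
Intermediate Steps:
J = 39 (J = -6 + (¼)*180 = -6 + 45 = 39)
h(V, F) = F + V
o(l) = 2*l (o(l) = l + l = 2*l)
o(J) - 1*13995 = 2*39 - 1*13995 = 78 - 13995 = -13917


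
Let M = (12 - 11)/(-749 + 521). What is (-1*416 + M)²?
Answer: 8996332801/51984 ≈ 1.7306e+5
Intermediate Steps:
M = -1/228 (M = 1/(-228) = 1*(-1/228) = -1/228 ≈ -0.0043860)
(-1*416 + M)² = (-1*416 - 1/228)² = (-416 - 1/228)² = (-94849/228)² = 8996332801/51984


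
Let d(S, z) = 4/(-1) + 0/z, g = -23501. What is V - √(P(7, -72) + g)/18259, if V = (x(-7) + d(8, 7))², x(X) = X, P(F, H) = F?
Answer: 121 - I*√23494/18259 ≈ 121.0 - 0.0083946*I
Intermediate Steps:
d(S, z) = -4 (d(S, z) = 4*(-1) + 0 = -4 + 0 = -4)
V = 121 (V = (-7 - 4)² = (-11)² = 121)
V - √(P(7, -72) + g)/18259 = 121 - √(7 - 23501)/18259 = 121 - √(-23494)/18259 = 121 - I*√23494/18259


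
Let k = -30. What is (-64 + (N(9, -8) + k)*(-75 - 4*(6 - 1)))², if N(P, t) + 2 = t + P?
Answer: 8300161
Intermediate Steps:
N(P, t) = -2 + P + t (N(P, t) = -2 + (t + P) = -2 + (P + t) = -2 + P + t)
(-64 + (N(9, -8) + k)*(-75 - 4*(6 - 1)))² = (-64 + ((-2 + 9 - 8) - 30)*(-75 - 4*(6 - 1)))² = (-64 + (-1 - 30)*(-75 - 4*5))² = (-64 - 31*(-75 - 20))² = (-64 - 31*(-95))² = (-64 + 2945)² = 2881² = 8300161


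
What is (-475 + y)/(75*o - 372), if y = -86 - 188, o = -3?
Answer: 749/597 ≈ 1.2546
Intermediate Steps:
y = -274
(-475 + y)/(75*o - 372) = (-475 - 274)/(75*(-3) - 372) = -749/(-225 - 372) = -749/(-597) = -749*(-1/597) = 749/597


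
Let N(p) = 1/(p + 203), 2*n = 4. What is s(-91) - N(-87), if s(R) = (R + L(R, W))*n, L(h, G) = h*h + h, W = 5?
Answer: 1878967/116 ≈ 16198.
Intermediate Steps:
L(h, G) = h + h**2 (L(h, G) = h**2 + h = h + h**2)
n = 2 (n = (1/2)*4 = 2)
s(R) = 2*R + 2*R*(1 + R) (s(R) = (R + R*(1 + R))*2 = 2*R + 2*R*(1 + R))
N(p) = 1/(203 + p)
s(-91) - N(-87) = 2*(-91)*(2 - 91) - 1/(203 - 87) = 2*(-91)*(-89) - 1/116 = 16198 - 1*1/116 = 16198 - 1/116 = 1878967/116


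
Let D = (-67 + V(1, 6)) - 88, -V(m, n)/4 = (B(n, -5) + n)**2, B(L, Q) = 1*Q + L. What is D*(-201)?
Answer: 70551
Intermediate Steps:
B(L, Q) = L + Q (B(L, Q) = Q + L = L + Q)
V(m, n) = -4*(-5 + 2*n)**2 (V(m, n) = -4*((n - 5) + n)**2 = -4*((-5 + n) + n)**2 = -4*(-5 + 2*n)**2)
D = -351 (D = (-67 - 4*(-5 + 2*6)**2) - 88 = (-67 - 4*(-5 + 12)**2) - 88 = (-67 - 4*7**2) - 88 = (-67 - 4*49) - 88 = (-67 - 196) - 88 = -263 - 88 = -351)
D*(-201) = -351*(-201) = 70551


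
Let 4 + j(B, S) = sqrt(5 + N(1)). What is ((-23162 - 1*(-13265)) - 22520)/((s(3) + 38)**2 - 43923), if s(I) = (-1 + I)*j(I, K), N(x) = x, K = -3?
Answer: 464632861/616275867 + 1296680*sqrt(6)/616275867 ≈ 0.75909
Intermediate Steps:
j(B, S) = -4 + sqrt(6) (j(B, S) = -4 + sqrt(5 + 1) = -4 + sqrt(6))
s(I) = (-1 + I)*(-4 + sqrt(6))
((-23162 - 1*(-13265)) - 22520)/((s(3) + 38)**2 - 43923) = ((-23162 - 1*(-13265)) - 22520)/((-(-1 + 3)*(4 - sqrt(6)) + 38)**2 - 43923) = ((-23162 + 13265) - 22520)/((-1*2*(4 - sqrt(6)) + 38)**2 - 43923) = (-9897 - 22520)/(((-8 + 2*sqrt(6)) + 38)**2 - 43923) = -32417/((30 + 2*sqrt(6))**2 - 43923) = -32417/(-43923 + (30 + 2*sqrt(6))**2)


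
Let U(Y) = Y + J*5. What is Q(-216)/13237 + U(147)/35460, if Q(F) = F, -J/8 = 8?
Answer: -9949361/469384020 ≈ -0.021197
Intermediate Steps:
J = -64 (J = -8*8 = -64)
U(Y) = -320 + Y (U(Y) = Y - 64*5 = Y - 320 = -320 + Y)
Q(-216)/13237 + U(147)/35460 = -216/13237 + (-320 + 147)/35460 = -216*1/13237 - 173*1/35460 = -216/13237 - 173/35460 = -9949361/469384020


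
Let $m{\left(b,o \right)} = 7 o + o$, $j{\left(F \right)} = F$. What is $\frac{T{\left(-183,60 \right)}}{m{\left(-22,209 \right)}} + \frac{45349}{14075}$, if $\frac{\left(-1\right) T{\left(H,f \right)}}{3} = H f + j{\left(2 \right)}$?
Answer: $\frac{24516799}{1069700} \approx 22.919$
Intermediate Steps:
$m{\left(b,o \right)} = 8 o$
$T{\left(H,f \right)} = -6 - 3 H f$ ($T{\left(H,f \right)} = - 3 \left(H f + 2\right) = - 3 \left(2 + H f\right) = -6 - 3 H f$)
$\frac{T{\left(-183,60 \right)}}{m{\left(-22,209 \right)}} + \frac{45349}{14075} = \frac{-6 - \left(-549\right) 60}{8 \cdot 209} + \frac{45349}{14075} = \frac{-6 + 32940}{1672} + 45349 \cdot \frac{1}{14075} = 32934 \cdot \frac{1}{1672} + \frac{45349}{14075} = \frac{1497}{76} + \frac{45349}{14075} = \frac{24516799}{1069700}$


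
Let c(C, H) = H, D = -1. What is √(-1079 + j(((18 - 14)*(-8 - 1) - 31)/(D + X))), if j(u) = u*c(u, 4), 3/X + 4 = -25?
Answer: I*√13378/4 ≈ 28.916*I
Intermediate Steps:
X = -3/29 (X = 3/(-4 - 25) = 3/(-29) = 3*(-1/29) = -3/29 ≈ -0.10345)
j(u) = 4*u (j(u) = u*4 = 4*u)
√(-1079 + j(((18 - 14)*(-8 - 1) - 31)/(D + X))) = √(-1079 + 4*(((18 - 14)*(-8 - 1) - 31)/(-1 - 3/29))) = √(-1079 + 4*((4*(-9) - 31)/(-32/29))) = √(-1079 + 4*((-36 - 31)*(-29/32))) = √(-1079 + 4*(-67*(-29/32))) = √(-1079 + 4*(1943/32)) = √(-1079 + 1943/8) = √(-6689/8) = I*√13378/4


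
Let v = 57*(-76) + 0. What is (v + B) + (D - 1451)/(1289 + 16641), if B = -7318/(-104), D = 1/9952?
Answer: -9885951317763/2319711680 ≈ -4261.7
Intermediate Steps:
D = 1/9952 ≈ 0.00010048
v = -4332 (v = -4332 + 0 = -4332)
B = 3659/52 (B = -7318*(-1/104) = 3659/52 ≈ 70.365)
(v + B) + (D - 1451)/(1289 + 16641) = (-4332 + 3659/52) + (1/9952 - 1451)/(1289 + 16641) = -221605/52 - 14440351/9952/17930 = -221605/52 - 14440351/9952*1/17930 = -221605/52 - 14440351/178439360 = -9885951317763/2319711680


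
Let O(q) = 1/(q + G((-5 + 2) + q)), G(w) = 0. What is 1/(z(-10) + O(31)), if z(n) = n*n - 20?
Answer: 31/2481 ≈ 0.012495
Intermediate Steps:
z(n) = -20 + n² (z(n) = n² - 20 = -20 + n²)
O(q) = 1/q (O(q) = 1/(q + 0) = 1/q)
1/(z(-10) + O(31)) = 1/((-20 + (-10)²) + 1/31) = 1/((-20 + 100) + 1/31) = 1/(80 + 1/31) = 1/(2481/31) = 31/2481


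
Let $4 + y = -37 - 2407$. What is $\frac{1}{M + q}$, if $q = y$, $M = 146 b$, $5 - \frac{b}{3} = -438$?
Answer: $\frac{1}{191586} \approx 5.2196 \cdot 10^{-6}$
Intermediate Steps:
$b = 1329$ ($b = 15 - -1314 = 15 + 1314 = 1329$)
$M = 194034$ ($M = 146 \cdot 1329 = 194034$)
$y = -2448$ ($y = -4 - 2444 = -2448$)
$q = -2448$
$\frac{1}{M + q} = \frac{1}{194034 - 2448} = \frac{1}{191586}$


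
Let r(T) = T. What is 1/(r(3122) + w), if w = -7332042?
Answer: -1/7328920 ≈ -1.3645e-7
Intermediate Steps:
1/(r(3122) + w) = 1/(3122 - 7332042) = 1/(-7328920) = -1/7328920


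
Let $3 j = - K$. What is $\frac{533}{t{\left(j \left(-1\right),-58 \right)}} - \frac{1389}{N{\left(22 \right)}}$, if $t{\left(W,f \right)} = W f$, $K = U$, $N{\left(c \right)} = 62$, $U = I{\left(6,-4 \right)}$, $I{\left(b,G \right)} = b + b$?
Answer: $- \frac{177647}{7192} \approx -24.701$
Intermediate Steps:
$I{\left(b,G \right)} = 2 b$
$U = 12$ ($U = 2 \cdot 6 = 12$)
$K = 12$
$j = -4$ ($j = \frac{\left(-1\right) 12}{3} = \frac{1}{3} \left(-12\right) = -4$)
$\frac{533}{t{\left(j \left(-1\right),-58 \right)}} - \frac{1389}{N{\left(22 \right)}} = \frac{533}{\left(-4\right) \left(-1\right) \left(-58\right)} - \frac{1389}{62} = \frac{533}{4 \left(-58\right)} - \frac{1389}{62} = \frac{533}{-232} - \frac{1389}{62} = 533 \left(- \frac{1}{232}\right) - \frac{1389}{62} = - \frac{533}{232} - \frac{1389}{62} = - \frac{177647}{7192}$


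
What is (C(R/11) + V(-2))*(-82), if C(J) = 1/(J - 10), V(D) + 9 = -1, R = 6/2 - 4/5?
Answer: 40590/49 ≈ 828.37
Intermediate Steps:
R = 11/5 (R = 6*(½) - 4/5 = 3 - 1*⅘ = 3 - ⅘ = 11/5 ≈ 2.2000)
V(D) = -10 (V(D) = -9 - 1 = -10)
C(J) = 1/(-10 + J)
(C(R/11) + V(-2))*(-82) = (1/(-10 + (11/5)/11) - 10)*(-82) = (1/(-10 + (11/5)*(1/11)) - 10)*(-82) = (1/(-10 + ⅕) - 10)*(-82) = (1/(-49/5) - 10)*(-82) = (-5/49 - 10)*(-82) = -495/49*(-82) = 40590/49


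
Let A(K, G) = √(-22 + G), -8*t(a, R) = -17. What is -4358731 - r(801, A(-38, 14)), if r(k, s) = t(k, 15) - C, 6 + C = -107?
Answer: -34870769/8 ≈ -4.3588e+6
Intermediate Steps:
C = -113 (C = -6 - 107 = -113)
t(a, R) = 17/8 (t(a, R) = -⅛*(-17) = 17/8)
r(k, s) = 921/8 (r(k, s) = 17/8 - 1*(-113) = 17/8 + 113 = 921/8)
-4358731 - r(801, A(-38, 14)) = -4358731 - 1*921/8 = -4358731 - 921/8 = -34870769/8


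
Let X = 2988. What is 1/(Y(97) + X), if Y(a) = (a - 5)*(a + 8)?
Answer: 1/12648 ≈ 7.9064e-5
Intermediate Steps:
Y(a) = (-5 + a)*(8 + a)
1/(Y(97) + X) = 1/((-40 + 97² + 3*97) + 2988) = 1/((-40 + 9409 + 291) + 2988) = 1/(9660 + 2988) = 1/12648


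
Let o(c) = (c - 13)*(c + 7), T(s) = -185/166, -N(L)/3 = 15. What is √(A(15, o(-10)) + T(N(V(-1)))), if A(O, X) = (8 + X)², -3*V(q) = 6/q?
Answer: √163348814/166 ≈ 76.993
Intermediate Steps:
V(q) = -2/q
N(L) = -45 (N(L) = -3*15 = -45)
T(s) = -185/166 (T(s) = -185*1/166 = -185/166)
o(c) = (-13 + c)*(7 + c)
√(A(15, o(-10)) + T(N(V(-1)))) = √((8 + (-91 + (-10)² - 6*(-10)))² - 185/166) = √((8 + (-91 + 100 + 60))² - 185/166) = √((8 + 69)² - 185/166) = √(77² - 185/166) = √(5929 - 185/166) = √(984029/166) = √163348814/166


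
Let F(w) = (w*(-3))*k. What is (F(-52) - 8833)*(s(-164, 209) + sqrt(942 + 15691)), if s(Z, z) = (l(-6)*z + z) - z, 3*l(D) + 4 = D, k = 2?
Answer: 17808890/3 - 8521*sqrt(16633) ≈ 4.8374e+6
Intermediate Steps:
l(D) = -4/3 + D/3
F(w) = -6*w (F(w) = (w*(-3))*2 = -3*w*2 = -6*w)
s(Z, z) = -10*z/3 (s(Z, z) = ((-4/3 + (1/3)*(-6))*z + z) - z = ((-4/3 - 2)*z + z) - z = (-10*z/3 + z) - z = -7*z/3 - z = -10*z/3)
(F(-52) - 8833)*(s(-164, 209) + sqrt(942 + 15691)) = (-6*(-52) - 8833)*(-10/3*209 + sqrt(942 + 15691)) = (312 - 8833)*(-2090/3 + sqrt(16633)) = -8521*(-2090/3 + sqrt(16633)) = 17808890/3 - 8521*sqrt(16633)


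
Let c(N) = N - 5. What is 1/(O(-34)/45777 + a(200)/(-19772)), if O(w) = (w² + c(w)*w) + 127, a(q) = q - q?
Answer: 45777/2609 ≈ 17.546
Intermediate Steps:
c(N) = -5 + N
a(q) = 0
O(w) = 127 + w² + w*(-5 + w) (O(w) = (w² + (-5 + w)*w) + 127 = (w² + w*(-5 + w)) + 127 = 127 + w² + w*(-5 + w))
1/(O(-34)/45777 + a(200)/(-19772)) = 1/((127 + (-34)² - 34*(-5 - 34))/45777 + 0/(-19772)) = 1/((127 + 1156 - 34*(-39))*(1/45777) + 0*(-1/19772)) = 1/((127 + 1156 + 1326)*(1/45777) + 0) = 1/(2609*(1/45777) + 0) = 1/(2609/45777 + 0) = 1/(2609/45777) = 45777/2609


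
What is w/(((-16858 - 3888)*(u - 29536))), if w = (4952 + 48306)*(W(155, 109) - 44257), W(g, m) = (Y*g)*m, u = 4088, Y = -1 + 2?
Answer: -364311349/131986052 ≈ -2.7602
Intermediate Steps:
Y = 1
W(g, m) = g*m (W(g, m) = (1*g)*m = g*m)
w = -1457245396 (w = (4952 + 48306)*(155*109 - 44257) = 53258*(16895 - 44257) = 53258*(-27362) = -1457245396)
w/(((-16858 - 3888)*(u - 29536))) = -1457245396*1/((-16858 - 3888)*(4088 - 29536)) = -1457245396/((-20746*(-25448))) = -1457245396/527944208 = -1457245396*1/527944208 = -364311349/131986052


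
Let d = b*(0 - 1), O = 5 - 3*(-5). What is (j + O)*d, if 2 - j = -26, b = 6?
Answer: -288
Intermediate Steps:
j = 28 (j = 2 - 1*(-26) = 2 + 26 = 28)
O = 20 (O = 5 + 15 = 20)
d = -6 (d = 6*(0 - 1) = 6*(-1) = -6)
(j + O)*d = (28 + 20)*(-6) = 48*(-6) = -288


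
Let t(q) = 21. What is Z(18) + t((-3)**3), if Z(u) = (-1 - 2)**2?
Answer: 30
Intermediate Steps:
Z(u) = 9 (Z(u) = (-3)**2 = 9)
Z(18) + t((-3)**3) = 9 + 21 = 30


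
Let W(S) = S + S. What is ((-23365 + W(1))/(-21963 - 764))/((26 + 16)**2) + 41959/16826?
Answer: 841273687145/337280770764 ≈ 2.4943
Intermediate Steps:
W(S) = 2*S
((-23365 + W(1))/(-21963 - 764))/((26 + 16)**2) + 41959/16826 = ((-23365 + 2*1)/(-21963 - 764))/((26 + 16)**2) + 41959/16826 = ((-23365 + 2)/(-22727))/(42**2) + 41959*(1/16826) = -23363*(-1/22727)/1764 + 41959/16826 = (23363/22727)*(1/1764) + 41959/16826 = 23363/40090428 + 41959/16826 = 841273687145/337280770764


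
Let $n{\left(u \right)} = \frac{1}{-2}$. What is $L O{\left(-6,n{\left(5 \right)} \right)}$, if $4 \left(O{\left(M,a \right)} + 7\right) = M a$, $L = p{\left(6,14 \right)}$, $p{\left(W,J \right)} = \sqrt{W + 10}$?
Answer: $-25$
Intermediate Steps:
$p{\left(W,J \right)} = \sqrt{10 + W}$
$n{\left(u \right)} = - \frac{1}{2}$
$L = 4$ ($L = \sqrt{10 + 6} = \sqrt{16} = 4$)
$O{\left(M,a \right)} = -7 + \frac{M a}{4}$
$L O{\left(-6,n{\left(5 \right)} \right)} = 4 \left(-7 + \frac{1}{4} \left(-6\right) \left(- \frac{1}{2}\right)\right) = 4 \left(-7 + \frac{3}{4}\right) = 4 \left(- \frac{25}{4}\right) = -25$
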